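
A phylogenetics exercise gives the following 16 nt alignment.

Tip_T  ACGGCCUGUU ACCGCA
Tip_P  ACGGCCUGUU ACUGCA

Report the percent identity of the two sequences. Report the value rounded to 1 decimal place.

93.8%

Differing sites — 13:C/U.
15 of the 16 sites match, so the percent identity is 15/16 × 100 = 93.8%.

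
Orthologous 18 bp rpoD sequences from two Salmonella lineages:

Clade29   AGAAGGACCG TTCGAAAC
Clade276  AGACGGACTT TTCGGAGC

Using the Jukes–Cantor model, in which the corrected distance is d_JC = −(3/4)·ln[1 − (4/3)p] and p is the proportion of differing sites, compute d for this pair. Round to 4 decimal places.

0.3470

Mismatches occur at site 4 (A/C), site 9 (C/T), site 10 (G/T), site 15 (A/G), site 17 (A/G).
p = 5/18 = 0.277778.
d = −0.75 · ln(1 − (4/3)·0.277778) = −0.75 · ln(0.629629) = −0.75 · (-0.462625) = 0.3470.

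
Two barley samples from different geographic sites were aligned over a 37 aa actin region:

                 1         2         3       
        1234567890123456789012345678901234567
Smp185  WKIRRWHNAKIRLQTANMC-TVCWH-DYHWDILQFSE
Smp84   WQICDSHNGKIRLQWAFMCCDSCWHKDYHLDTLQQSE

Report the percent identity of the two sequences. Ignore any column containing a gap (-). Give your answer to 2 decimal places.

Excluding the 2 gap columns leaves 35 comparable sites.
Differing sites — 2:K/Q; 4:R/C; 5:R/D; 6:W/S; 9:A/G; 15:T/W; 17:N/F; 21:T/D; 22:V/S; 30:W/L; 32:I/T; 35:F/Q.
23 of the 35 comparable sites match, so the percent identity is 23/35 × 100 = 65.71%.

65.71%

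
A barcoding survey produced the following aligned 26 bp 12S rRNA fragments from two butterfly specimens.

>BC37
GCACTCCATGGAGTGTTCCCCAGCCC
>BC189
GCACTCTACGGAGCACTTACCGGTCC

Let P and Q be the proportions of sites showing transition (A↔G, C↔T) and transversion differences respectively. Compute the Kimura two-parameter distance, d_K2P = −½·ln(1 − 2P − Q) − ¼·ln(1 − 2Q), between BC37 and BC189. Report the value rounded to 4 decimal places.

Mismatches occur at site 7 (C→T, transition), site 9 (T→C, transition), site 14 (T→C, transition), site 15 (G→A, transition), site 16 (T→C, transition), site 18 (C→T, transition), site 19 (C→A, transversion), site 22 (A→G, transition), site 24 (C→T, transition).
Of the 9 differences, 8 transitions and 1 transversion over 26 sites: P = 8/26 = 0.307692, Q = 1/26 = 0.038462.
d = −0.5·ln(0.346154) − 0.25·ln(0.923076) = −0.5·(-1.060872) − 0.25·(-0.080044) = 0.5504.

0.5504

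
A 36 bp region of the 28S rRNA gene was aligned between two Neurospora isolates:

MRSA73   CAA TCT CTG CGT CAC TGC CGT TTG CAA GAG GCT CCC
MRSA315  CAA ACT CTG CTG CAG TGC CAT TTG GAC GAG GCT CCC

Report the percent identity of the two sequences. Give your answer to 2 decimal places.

80.56%

Mismatches occur at site 4 (T/A), site 11 (G/T), site 12 (T/G), site 15 (C/G), site 20 (G/A), site 25 (C/G), site 27 (A/C).
29 of the 36 sites match, so the percent identity is 29/36 × 100 = 80.56%.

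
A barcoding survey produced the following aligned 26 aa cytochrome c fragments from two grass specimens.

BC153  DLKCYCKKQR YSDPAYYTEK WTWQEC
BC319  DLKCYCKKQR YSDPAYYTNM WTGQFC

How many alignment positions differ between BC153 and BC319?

4

The sequences differ at positions 19 (E/N), 20 (K/M), 23 (W/G), 25 (E/F).
That gives 4 mismatches out of 26 aligned sites, so the Hamming distance is 4.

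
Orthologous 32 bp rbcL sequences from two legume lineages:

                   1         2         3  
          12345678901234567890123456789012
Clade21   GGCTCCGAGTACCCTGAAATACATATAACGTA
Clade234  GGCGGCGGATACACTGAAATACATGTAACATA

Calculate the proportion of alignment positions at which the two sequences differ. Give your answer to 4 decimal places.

0.2188

Differing sites — 4:T/G; 5:C/G; 8:A/G; 9:G/A; 13:C/A; 25:A/G; 30:G/A.
There are 7 differences over 32 sites, so p = 7/32 = 0.2188.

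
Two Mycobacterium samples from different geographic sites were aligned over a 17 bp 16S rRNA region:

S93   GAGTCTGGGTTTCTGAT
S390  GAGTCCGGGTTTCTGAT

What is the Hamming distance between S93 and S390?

1

Differing sites — 6:T/C.
That gives 1 mismatch out of 17 aligned sites, so the Hamming distance is 1.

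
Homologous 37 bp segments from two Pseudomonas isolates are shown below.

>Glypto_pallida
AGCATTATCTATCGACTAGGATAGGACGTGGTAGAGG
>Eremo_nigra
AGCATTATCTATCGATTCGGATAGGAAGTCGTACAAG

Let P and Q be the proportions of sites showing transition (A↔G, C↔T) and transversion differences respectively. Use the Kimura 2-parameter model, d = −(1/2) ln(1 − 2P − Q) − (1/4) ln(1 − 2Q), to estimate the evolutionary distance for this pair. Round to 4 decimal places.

0.1827

Differing sites — 16:C/T (Ti); 18:A/C (Tv); 27:C/A (Tv); 30:G/C (Tv); 34:G/C (Tv); 36:G/A (Ti).
Of the 6 differences, 2 transitions and 4 transversions over 37 sites: P = 2/37 = 0.054054, Q = 4/37 = 0.108108.
d = −0.5·ln(0.783784) − 0.25·ln(0.783784) = −0.5·(-0.243622) − 0.25·(-0.243622) = 0.1827.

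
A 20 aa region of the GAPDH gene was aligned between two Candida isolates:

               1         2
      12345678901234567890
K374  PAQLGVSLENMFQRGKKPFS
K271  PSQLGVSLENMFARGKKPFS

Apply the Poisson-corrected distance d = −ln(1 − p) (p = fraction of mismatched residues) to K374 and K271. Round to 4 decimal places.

0.1054

Differing sites — 2:A/S; 13:Q/A.
p = 2/20 = 0.100000.
d = −ln(1 − 0.100000) = −ln(0.900000) = 0.1054.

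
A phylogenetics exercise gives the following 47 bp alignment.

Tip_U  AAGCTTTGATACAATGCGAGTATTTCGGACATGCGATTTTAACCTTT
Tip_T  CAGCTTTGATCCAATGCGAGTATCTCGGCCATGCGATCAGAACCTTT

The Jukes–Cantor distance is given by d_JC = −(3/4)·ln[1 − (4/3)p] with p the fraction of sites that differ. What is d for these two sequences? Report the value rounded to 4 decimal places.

The sequences differ at positions 1 (A/C), 11 (A/C), 24 (T/C), 29 (A/C), 38 (T/C), 39 (T/A), 40 (T/G).
p = 7/47 = 0.148936.
d = −0.75 · ln(1 − (4/3)·0.148936) = −0.75 · ln(0.801419) = −0.75 · (-0.221371) = 0.1660.

0.1660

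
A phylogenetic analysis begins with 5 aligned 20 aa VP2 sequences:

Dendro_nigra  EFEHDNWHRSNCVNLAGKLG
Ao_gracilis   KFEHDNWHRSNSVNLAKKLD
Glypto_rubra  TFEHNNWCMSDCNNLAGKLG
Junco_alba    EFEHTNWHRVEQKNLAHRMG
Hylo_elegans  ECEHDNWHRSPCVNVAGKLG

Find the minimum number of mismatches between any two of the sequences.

3

Pairwise Hamming distances:
  Dendro_nigra vs Ao_gracilis: 4
  Dendro_nigra vs Glypto_rubra: 6
  Dendro_nigra vs Junco_alba: 8
  Dendro_nigra vs Hylo_elegans: 3
  Ao_gracilis vs Glypto_rubra: 9
  Ao_gracilis vs Junco_alba: 10
  Ao_gracilis vs Hylo_elegans: 7
  Glypto_rubra vs Junco_alba: 11
  Glypto_rubra vs Hylo_elegans: 8
  Junco_alba vs Hylo_elegans: 10
The smallest is 3, between Dendro_nigra and Hylo_elegans.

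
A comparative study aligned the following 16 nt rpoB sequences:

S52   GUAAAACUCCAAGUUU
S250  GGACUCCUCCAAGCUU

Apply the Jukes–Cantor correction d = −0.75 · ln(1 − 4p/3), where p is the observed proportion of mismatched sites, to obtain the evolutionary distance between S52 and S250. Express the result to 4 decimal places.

Mismatches occur at site 2 (U→G), site 4 (A→C), site 5 (A→U), site 6 (A→C), site 14 (U→C).
p = 5/16 = 0.312500.
d = −0.75 · ln(1 − (4/3)·0.312500) = −0.75 · ln(0.583333) = −0.75 · (-0.538997) = 0.4042.

0.4042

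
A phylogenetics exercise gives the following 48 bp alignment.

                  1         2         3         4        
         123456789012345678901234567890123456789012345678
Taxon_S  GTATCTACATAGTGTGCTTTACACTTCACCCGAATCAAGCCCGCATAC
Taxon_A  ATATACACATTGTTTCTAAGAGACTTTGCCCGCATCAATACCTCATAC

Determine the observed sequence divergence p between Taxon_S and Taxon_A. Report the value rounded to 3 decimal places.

0.354

Mismatches occur at site 1 (G→A), site 5 (C→A), site 6 (T→C), site 11 (A→T), site 14 (G→T), site 16 (G→C), site 17 (C→T), site 18 (T→A), site 19 (T→A), site 20 (T→G), site 22 (C→G), site 27 (C→T), site 28 (A→G), site 33 (A→C), site 39 (G→T), site 40 (C→A), site 43 (G→T).
There are 17 differences over 48 sites, so p = 17/48 = 0.354.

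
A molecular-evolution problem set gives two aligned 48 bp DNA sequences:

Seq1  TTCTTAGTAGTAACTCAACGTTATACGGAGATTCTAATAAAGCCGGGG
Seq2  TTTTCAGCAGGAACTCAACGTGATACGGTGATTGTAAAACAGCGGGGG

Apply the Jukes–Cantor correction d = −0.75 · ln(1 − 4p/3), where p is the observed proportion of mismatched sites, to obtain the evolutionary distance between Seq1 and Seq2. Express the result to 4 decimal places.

Differing sites — 3:C/T; 5:T/C; 8:T/C; 11:T/G; 22:T/G; 29:A/T; 34:C/G; 38:T/A; 40:A/C; 44:C/G.
p = 10/48 = 0.208333.
d = −0.75 · ln(1 − (4/3)·0.208333) = −0.75 · ln(0.722223) = −0.75 · (-0.325421) = 0.2441.

0.2441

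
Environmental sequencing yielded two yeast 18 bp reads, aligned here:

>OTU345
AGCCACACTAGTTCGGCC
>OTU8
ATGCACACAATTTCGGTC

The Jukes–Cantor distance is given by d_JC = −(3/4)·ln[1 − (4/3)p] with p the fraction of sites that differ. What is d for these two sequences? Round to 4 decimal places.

Differing sites — 2:G/T; 3:C/G; 9:T/A; 11:G/T; 17:C/T.
p = 5/18 = 0.277778.
d = −0.75 · ln(1 − (4/3)·0.277778) = −0.75 · ln(0.629629) = −0.75 · (-0.462625) = 0.3470.

0.3470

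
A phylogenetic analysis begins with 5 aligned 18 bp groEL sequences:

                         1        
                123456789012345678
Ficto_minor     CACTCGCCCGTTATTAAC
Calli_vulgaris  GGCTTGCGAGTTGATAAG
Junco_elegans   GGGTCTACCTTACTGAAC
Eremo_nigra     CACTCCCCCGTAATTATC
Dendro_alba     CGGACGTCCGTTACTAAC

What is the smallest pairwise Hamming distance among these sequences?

Pairwise Hamming distances:
  Ficto_minor vs Calli_vulgaris: 8
  Ficto_minor vs Junco_elegans: 9
  Ficto_minor vs Eremo_nigra: 3
  Ficto_minor vs Dendro_alba: 5
  Calli_vulgaris vs Junco_elegans: 12
  Calli_vulgaris vs Eremo_nigra: 11
  Calli_vulgaris vs Dendro_alba: 10
  Junco_elegans vs Eremo_nigra: 9
  Junco_elegans vs Dendro_alba: 9
  Eremo_nigra vs Dendro_alba: 8
The smallest is 3, between Ficto_minor and Eremo_nigra.

3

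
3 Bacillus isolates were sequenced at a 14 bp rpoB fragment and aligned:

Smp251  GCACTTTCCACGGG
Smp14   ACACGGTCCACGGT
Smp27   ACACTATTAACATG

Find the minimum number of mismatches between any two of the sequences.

4

Pairwise Hamming distances:
  Smp251 vs Smp14: 4
  Smp251 vs Smp27: 6
  Smp14 vs Smp27: 7
The smallest is 4, between Smp251 and Smp14.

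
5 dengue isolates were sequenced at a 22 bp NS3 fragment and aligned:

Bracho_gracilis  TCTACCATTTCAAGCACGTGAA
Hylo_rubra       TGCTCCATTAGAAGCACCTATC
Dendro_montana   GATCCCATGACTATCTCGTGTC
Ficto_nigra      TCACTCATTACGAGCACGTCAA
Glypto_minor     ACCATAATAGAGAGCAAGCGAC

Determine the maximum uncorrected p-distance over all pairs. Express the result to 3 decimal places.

Pairwise Hamming distances:
  Bracho_gracilis vs Hylo_rubra: 9
  Bracho_gracilis vs Dendro_montana: 10
  Bracho_gracilis vs Ficto_nigra: 6
  Bracho_gracilis vs Glypto_minor: 11
  Hylo_rubra vs Dendro_montana: 11
  Hylo_rubra vs Ficto_nigra: 10
  Hylo_rubra vs Glypto_minor: 14
  Dendro_montana vs Ficto_nigra: 11
  Dendro_montana vs Glypto_minor: 15
  Ficto_nigra vs Glypto_minor: 11
The largest is 15 mismatches, between Dendro_montana and Glypto_minor; p = 15/22 = 0.682.

0.682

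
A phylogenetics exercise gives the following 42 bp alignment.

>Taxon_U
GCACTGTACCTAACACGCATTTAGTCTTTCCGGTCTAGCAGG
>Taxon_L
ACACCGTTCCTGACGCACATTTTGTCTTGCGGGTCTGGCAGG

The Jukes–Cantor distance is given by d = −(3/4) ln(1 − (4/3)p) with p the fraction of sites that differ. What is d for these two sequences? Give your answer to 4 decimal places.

Differing sites — 1:G/A; 5:T/C; 8:A/T; 12:A/G; 15:A/G; 17:G/A; 23:A/T; 29:T/G; 31:C/G; 37:A/G.
p = 10/42 = 0.238095.
d = −0.75 · ln(1 − (4/3)·0.238095) = −0.75 · ln(0.682540) = −0.75 · (-0.381934) = 0.2865.

0.2865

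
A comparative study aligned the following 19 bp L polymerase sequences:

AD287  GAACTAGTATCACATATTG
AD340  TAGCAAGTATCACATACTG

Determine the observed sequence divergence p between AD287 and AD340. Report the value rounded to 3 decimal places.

0.211

Mismatches occur at site 1 (G/T), site 3 (A/G), site 5 (T/A), site 17 (T/C).
There are 4 differences over 19 sites, so p = 4/19 = 0.211.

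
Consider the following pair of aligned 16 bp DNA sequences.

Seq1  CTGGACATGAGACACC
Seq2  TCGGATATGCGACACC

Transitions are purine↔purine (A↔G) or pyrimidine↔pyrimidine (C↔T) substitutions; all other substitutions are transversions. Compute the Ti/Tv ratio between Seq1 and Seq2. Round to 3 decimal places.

Differing sites — 1:C/T (Ti); 2:T/C (Ti); 6:C/T (Ti); 10:A/C (Tv).
Of the 4 differences, 3 transitions and 1 transversion, so Ti/Tv = 3/1 = 3.000.

3.000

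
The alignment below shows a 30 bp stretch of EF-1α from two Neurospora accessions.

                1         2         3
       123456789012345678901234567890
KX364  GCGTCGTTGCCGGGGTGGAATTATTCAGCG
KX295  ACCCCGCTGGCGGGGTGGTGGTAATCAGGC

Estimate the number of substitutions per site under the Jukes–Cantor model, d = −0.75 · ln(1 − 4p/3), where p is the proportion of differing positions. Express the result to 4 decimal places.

Differing sites — 1:G/A; 3:G/C; 4:T/C; 7:T/C; 10:C/G; 19:A/T; 20:A/G; 21:T/G; 24:T/A; 29:C/G; 30:G/C.
p = 11/30 = 0.366667.
d = −0.75 · ln(1 − (4/3)·0.366667) = −0.75 · ln(0.511111) = −0.75 · (-0.671168) = 0.5034.

0.5034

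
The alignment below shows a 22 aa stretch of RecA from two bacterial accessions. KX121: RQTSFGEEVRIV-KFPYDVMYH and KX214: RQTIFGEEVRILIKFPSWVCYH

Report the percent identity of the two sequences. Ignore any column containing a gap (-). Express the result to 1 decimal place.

Excluding the 1 gap column leaves 21 comparable sites.
Differing sites — 4:S/I; 12:V/L; 17:Y/S; 18:D/W; 20:M/C.
16 of the 21 comparable sites match, so the percent identity is 16/21 × 100 = 76.2%.

76.2%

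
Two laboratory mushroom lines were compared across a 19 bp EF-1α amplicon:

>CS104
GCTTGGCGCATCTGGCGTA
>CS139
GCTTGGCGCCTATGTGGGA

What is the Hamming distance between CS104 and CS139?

5

Differing sites — 10:A/C; 12:C/A; 15:G/T; 16:C/G; 18:T/G.
That gives 5 mismatches out of 19 aligned sites, so the Hamming distance is 5.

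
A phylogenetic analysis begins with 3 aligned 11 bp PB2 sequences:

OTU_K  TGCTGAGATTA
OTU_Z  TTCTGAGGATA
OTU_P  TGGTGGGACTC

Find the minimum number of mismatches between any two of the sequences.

3

Pairwise Hamming distances:
  OTU_K vs OTU_Z: 3
  OTU_K vs OTU_P: 4
  OTU_Z vs OTU_P: 6
The smallest is 3, between OTU_K and OTU_Z.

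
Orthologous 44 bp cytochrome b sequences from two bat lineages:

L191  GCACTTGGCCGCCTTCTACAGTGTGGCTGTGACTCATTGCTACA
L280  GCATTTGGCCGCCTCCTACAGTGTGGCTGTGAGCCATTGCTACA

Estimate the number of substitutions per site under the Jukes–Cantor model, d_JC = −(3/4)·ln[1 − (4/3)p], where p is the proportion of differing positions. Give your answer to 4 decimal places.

0.0969

Differing sites — 4:C/T; 15:T/C; 33:C/G; 34:T/C.
p = 4/44 = 0.090909.
d = −0.75 · ln(1 − (4/3)·0.090909) = −0.75 · ln(0.878788) = −0.75 · (-0.129212) = 0.0969.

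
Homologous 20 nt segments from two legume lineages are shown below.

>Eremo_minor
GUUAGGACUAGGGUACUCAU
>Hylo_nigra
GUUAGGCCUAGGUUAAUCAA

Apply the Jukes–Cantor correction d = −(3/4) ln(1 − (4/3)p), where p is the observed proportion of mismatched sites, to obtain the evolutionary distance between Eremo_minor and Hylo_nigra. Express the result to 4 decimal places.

0.2326

Differing sites — 7:A/C; 13:G/U; 16:C/A; 20:U/A.
p = 4/20 = 0.200000.
d = −0.75 · ln(1 − (4/3)·0.200000) = −0.75 · ln(0.733333) = −0.75 · (-0.310155) = 0.2326.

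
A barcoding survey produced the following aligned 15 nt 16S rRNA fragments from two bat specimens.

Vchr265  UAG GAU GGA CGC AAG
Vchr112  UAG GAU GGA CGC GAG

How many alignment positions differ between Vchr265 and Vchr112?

1

A single mismatch occurs at site 13 (A/G).
That gives 1 mismatch out of 15 aligned sites, so the Hamming distance is 1.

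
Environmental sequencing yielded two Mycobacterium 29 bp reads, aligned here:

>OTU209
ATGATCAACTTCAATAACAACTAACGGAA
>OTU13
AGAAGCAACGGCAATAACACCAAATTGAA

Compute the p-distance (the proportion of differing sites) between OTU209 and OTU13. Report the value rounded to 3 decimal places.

Mismatches occur at site 2 (T/G), site 3 (G/A), site 5 (T/G), site 10 (T/G), site 11 (T/G), site 20 (A/C), site 22 (T/A), site 25 (C/T), site 26 (G/T).
There are 9 differences over 29 sites, so p = 9/29 = 0.310.

0.310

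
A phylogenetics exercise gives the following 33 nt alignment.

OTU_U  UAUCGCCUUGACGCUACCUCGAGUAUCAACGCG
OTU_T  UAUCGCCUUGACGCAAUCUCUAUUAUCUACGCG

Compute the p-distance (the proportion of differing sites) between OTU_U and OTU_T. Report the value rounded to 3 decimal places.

Mismatches occur at site 15 (U→A), site 17 (C→U), site 21 (G→U), site 23 (G→U), site 28 (A→U).
There are 5 differences over 33 sites, so p = 5/33 = 0.152.

0.152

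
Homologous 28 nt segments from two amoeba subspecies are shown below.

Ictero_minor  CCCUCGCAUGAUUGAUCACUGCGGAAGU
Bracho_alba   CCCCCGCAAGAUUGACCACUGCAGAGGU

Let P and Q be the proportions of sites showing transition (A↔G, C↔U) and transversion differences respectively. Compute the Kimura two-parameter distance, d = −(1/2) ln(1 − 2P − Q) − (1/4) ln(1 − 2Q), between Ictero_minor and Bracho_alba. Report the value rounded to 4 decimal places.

Mismatches occur at site 4 (U/C, transition), site 9 (U/A, transversion), site 16 (U/C, transition), site 23 (G/A, transition), site 26 (A/G, transition).
Of the 5 differences, 4 transitions and 1 transversion over 28 sites: P = 4/28 = 0.142857, Q = 1/28 = 0.035714.
d = −0.5·ln(0.678572) − 0.25·ln(0.928572) = −0.5·(-0.387765) − 0.25·(-0.074107) = 0.2124.

0.2124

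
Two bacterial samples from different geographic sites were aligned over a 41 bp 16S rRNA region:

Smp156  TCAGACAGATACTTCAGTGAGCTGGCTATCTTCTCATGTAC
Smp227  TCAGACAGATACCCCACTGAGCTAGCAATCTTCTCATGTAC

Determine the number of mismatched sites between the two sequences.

5

Differing sites — 13:T/C; 14:T/C; 17:G/C; 24:G/A; 27:T/A.
That gives 5 mismatches out of 41 aligned sites, so the Hamming distance is 5.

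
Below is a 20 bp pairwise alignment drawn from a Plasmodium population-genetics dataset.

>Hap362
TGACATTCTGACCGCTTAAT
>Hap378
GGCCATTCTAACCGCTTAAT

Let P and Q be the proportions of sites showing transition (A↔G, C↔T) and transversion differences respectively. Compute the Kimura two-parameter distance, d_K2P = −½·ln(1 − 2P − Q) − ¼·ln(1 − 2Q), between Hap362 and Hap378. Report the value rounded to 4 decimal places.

Mismatches occur at site 1 (T↔G, transversion), site 3 (A↔C, transversion), site 10 (G↔A, transition).
Of the 3 differences, 1 transition and 2 transversions over 20 sites: P = 1/20 = 0.050000, Q = 2/20 = 0.100000.
d = −0.5·ln(0.800000) − 0.25·ln(0.800000) = −0.5·(-0.223144) − 0.25·(-0.223144) = 0.1674.

0.1674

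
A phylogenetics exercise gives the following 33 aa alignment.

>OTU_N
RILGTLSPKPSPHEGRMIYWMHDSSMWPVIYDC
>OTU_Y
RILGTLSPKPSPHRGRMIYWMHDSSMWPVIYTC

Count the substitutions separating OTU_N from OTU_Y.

Mismatches occur at site 14 (E↔R), site 32 (D↔T).
That gives 2 mismatches out of 33 aligned sites, so the Hamming distance is 2.

2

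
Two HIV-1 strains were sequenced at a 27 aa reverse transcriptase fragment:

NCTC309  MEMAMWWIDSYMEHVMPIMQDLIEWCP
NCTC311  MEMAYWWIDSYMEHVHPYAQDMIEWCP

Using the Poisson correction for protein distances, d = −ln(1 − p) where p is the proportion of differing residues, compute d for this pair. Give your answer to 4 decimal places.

The sequences differ at positions 5 (M/Y), 16 (M/H), 18 (I/Y), 19 (M/A), 22 (L/M).
p = 5/27 = 0.185185.
d = −ln(1 − 0.185185) = −ln(0.814815) = 0.2048.

0.2048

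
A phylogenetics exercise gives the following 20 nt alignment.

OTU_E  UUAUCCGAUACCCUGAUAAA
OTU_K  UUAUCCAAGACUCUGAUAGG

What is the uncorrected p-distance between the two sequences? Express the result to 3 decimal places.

0.250

The sequences differ at positions 7 (G/A), 9 (U/G), 12 (C/U), 19 (A/G), 20 (A/G).
There are 5 differences over 20 sites, so p = 5/20 = 0.250.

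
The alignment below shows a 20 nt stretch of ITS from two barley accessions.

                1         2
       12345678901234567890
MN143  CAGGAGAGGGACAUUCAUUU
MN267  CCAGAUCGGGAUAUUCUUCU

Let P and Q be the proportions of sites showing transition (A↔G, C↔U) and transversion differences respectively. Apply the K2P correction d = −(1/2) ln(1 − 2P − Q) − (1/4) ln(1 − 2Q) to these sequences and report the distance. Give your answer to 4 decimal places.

Differing sites — 2:A/C (Tv); 3:G/A (Ti); 6:G/U (Tv); 7:A/C (Tv); 12:C/U (Ti); 17:A/U (Tv); 19:U/C (Ti).
Of the 7 differences, 3 transitions and 4 transversions over 20 sites: P = 3/20 = 0.150000, Q = 4/20 = 0.200000.
d = −0.5·ln(0.500000) − 0.25·ln(0.600000) = −0.5·(-0.693147) − 0.25·(-0.510826) = 0.4743.

0.4743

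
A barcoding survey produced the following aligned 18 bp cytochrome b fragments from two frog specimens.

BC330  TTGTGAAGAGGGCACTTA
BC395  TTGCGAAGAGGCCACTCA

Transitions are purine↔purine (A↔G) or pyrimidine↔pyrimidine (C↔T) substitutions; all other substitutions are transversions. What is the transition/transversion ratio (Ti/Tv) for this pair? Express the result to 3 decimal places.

2.000

The sequences differ at positions 4 (T/C, transition), 12 (G/C, transversion), 17 (T/C, transition).
Of the 3 differences, 2 transitions and 1 transversion, so Ti/Tv = 2/1 = 2.000.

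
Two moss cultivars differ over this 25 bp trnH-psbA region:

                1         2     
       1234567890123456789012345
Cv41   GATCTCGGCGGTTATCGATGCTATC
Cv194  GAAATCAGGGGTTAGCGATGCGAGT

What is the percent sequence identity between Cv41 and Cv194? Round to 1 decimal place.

68.0%

The sequences differ at positions 3 (T/A), 4 (C/A), 7 (G/A), 9 (C/G), 15 (T/G), 22 (T/G), 24 (T/G), 25 (C/T).
17 of the 25 sites match, so the percent identity is 17/25 × 100 = 68.0%.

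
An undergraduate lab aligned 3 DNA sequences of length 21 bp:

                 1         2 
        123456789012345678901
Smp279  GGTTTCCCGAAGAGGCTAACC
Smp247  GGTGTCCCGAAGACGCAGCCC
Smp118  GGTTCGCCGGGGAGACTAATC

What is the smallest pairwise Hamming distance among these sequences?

5

Pairwise Hamming distances:
  Smp279 vs Smp247: 5
  Smp279 vs Smp118: 6
  Smp247 vs Smp118: 11
The smallest is 5, between Smp279 and Smp247.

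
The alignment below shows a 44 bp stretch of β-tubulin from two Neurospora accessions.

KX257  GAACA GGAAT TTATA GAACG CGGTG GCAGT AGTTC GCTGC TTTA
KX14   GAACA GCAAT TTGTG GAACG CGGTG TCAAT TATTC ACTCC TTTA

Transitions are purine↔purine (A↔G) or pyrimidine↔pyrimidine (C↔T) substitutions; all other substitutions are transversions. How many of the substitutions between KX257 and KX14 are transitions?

5

Mismatches occur at site 7 (G↔C, transversion), site 13 (A↔G, transition), site 15 (A↔G, transition), site 26 (G↔T, transversion), site 29 (G↔A, transition), site 31 (A↔T, transversion), site 32 (G↔A, transition), site 36 (G↔A, transition), site 39 (G↔C, transversion).
Of the 9 differences, 5 transitions and 4 transversions, so the answer is 5.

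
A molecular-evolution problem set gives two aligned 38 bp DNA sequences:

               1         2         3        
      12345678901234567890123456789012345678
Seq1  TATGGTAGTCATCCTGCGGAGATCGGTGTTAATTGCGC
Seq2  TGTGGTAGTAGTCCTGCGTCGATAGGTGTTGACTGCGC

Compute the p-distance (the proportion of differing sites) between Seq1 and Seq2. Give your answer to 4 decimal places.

0.2105

The sequences differ at positions 2 (A/G), 10 (C/A), 11 (A/G), 19 (G/T), 20 (A/C), 24 (C/A), 31 (A/G), 33 (T/C).
There are 8 differences over 38 sites, so p = 8/38 = 0.2105.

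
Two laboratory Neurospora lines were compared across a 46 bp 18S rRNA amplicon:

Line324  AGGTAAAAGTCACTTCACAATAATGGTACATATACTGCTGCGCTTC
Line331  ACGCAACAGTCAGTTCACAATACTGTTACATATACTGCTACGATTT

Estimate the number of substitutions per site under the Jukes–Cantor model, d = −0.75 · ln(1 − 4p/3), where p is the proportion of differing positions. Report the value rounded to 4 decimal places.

0.2267

The sequences differ at positions 2 (G/C), 4 (T/C), 7 (A/C), 13 (C/G), 23 (A/C), 26 (G/T), 40 (G/A), 43 (C/A), 46 (C/T).
p = 9/46 = 0.195652.
d = −0.75 · ln(1 − (4/3)·0.195652) = −0.75 · ln(0.739131) = −0.75 · (-0.302280) = 0.2267.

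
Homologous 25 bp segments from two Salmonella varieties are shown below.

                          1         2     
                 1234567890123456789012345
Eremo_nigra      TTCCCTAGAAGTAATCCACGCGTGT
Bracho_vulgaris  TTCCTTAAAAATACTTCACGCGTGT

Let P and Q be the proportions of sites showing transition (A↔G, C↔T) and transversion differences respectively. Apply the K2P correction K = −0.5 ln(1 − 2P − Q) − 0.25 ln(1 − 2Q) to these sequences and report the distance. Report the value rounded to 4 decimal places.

0.2440

Mismatches occur at site 5 (C→T, transition), site 8 (G→A, transition), site 11 (G→A, transition), site 14 (A→C, transversion), site 16 (C→T, transition).
Of the 5 differences, 4 transitions and 1 transversion over 25 sites: P = 4/25 = 0.160000, Q = 1/25 = 0.040000.
d = −0.5·ln(0.640000) − 0.25·ln(0.920000) = −0.5·(-0.446287) − 0.25·(-0.083382) = 0.2440.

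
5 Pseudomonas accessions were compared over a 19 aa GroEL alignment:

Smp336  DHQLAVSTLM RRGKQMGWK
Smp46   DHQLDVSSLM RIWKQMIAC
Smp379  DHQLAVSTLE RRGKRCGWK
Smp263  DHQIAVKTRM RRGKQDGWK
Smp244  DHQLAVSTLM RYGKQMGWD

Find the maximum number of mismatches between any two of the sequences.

11

Pairwise Hamming distances:
  Smp336 vs Smp46: 7
  Smp336 vs Smp379: 3
  Smp336 vs Smp263: 4
  Smp336 vs Smp244: 2
  Smp46 vs Smp379: 10
  Smp46 vs Smp263: 11
  Smp46 vs Smp244: 7
  Smp379 vs Smp263: 6
  Smp379 vs Smp244: 5
  Smp263 vs Smp244: 6
The largest is 11, between Smp46 and Smp263.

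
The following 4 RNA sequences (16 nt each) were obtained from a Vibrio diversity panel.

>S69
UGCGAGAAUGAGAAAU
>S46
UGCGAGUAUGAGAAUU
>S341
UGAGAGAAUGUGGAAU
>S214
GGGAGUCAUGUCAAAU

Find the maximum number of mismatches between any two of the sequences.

9

Pairwise Hamming distances:
  S69 vs S46: 2
  S69 vs S341: 3
  S69 vs S214: 8
  S46 vs S341: 5
  S46 vs S214: 9
  S341 vs S214: 8
The largest is 9, between S46 and S214.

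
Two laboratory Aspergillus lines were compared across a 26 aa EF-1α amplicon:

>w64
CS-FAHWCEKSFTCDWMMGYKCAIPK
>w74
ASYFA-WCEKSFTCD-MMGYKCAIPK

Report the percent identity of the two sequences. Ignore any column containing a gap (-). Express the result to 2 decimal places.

95.65%

Excluding the 3 gap columns leaves 23 comparable sites.
The sequences differ at position 1 (C/A).
22 of the 23 comparable sites match, so the percent identity is 22/23 × 100 = 95.65%.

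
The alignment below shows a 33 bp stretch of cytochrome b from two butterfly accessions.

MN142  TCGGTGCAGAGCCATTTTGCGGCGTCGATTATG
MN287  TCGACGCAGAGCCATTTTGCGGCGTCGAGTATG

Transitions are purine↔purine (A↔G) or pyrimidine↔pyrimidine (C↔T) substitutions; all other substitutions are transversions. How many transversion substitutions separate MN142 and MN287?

The sequences differ at positions 4 (G/A, transition), 5 (T/C, transition), 29 (T/G, transversion).
Of the 3 differences, 2 transitions and 1 transversion, so the answer is 1.

1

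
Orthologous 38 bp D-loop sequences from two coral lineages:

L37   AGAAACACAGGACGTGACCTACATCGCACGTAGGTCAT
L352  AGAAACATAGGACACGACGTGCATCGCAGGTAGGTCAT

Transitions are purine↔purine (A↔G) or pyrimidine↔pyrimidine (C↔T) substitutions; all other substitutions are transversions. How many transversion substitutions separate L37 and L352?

2

Mismatches occur at site 8 (C/T, transition), site 14 (G/A, transition), site 15 (T/C, transition), site 19 (C/G, transversion), site 21 (A/G, transition), site 29 (C/G, transversion).
Of the 6 differences, 4 transitions and 2 transversions, so the answer is 2.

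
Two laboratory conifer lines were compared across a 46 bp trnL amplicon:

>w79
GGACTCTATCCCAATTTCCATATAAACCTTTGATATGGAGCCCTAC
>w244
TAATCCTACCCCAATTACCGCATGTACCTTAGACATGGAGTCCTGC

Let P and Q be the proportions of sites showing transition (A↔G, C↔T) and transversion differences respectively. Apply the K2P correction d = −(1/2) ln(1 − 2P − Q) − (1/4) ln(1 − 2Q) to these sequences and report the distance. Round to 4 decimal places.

Mismatches occur at site 1 (G/T, transversion), site 2 (G/A, transition), site 4 (C/T, transition), site 5 (T/C, transition), site 9 (T/C, transition), site 17 (T/A, transversion), site 20 (A/G, transition), site 21 (T/C, transition), site 24 (A/G, transition), site 25 (A/T, transversion), site 31 (T/A, transversion), site 34 (T/C, transition), site 41 (C/T, transition), site 45 (A/G, transition).
Of the 14 differences, 10 transitions and 4 transversions over 46 sites: P = 10/46 = 0.217391, Q = 4/46 = 0.086957.
d = −0.5·ln(0.478261) − 0.25·ln(0.826086) = −0.5·(-0.737599) − 0.25·(-0.191056) = 0.4166.

0.4166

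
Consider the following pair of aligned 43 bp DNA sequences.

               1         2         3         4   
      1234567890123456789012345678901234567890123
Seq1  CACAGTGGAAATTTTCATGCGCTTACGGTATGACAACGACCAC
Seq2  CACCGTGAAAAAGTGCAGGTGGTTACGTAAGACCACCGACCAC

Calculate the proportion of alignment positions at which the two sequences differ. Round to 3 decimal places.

0.326

Mismatches occur at site 4 (A/C), site 8 (G/A), site 12 (T/A), site 13 (T/G), site 15 (T/G), site 18 (T/G), site 20 (C/T), site 22 (C/G), site 28 (G/T), site 29 (T/A), site 31 (T/G), site 32 (G/A), site 33 (A/C), site 36 (A/C).
There are 14 differences over 43 sites, so p = 14/43 = 0.326.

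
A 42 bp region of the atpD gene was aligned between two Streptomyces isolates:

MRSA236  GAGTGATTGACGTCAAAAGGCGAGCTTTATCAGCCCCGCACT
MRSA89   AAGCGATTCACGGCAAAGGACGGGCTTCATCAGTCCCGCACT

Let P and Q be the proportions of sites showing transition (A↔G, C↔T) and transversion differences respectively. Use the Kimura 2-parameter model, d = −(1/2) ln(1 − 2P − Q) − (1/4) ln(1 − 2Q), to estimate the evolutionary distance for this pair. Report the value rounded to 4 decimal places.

Mismatches occur at site 1 (G→A, transition), site 4 (T→C, transition), site 9 (G→C, transversion), site 13 (T→G, transversion), site 18 (A→G, transition), site 20 (G→A, transition), site 23 (A→G, transition), site 28 (T→C, transition), site 34 (C→T, transition).
Of the 9 differences, 7 transitions and 2 transversions over 42 sites: P = 7/42 = 0.166667, Q = 2/42 = 0.047619.
d = −0.5·ln(0.619047) − 0.25·ln(0.904762) = −0.5·(-0.479574) − 0.25·(-0.100083) = 0.2648.

0.2648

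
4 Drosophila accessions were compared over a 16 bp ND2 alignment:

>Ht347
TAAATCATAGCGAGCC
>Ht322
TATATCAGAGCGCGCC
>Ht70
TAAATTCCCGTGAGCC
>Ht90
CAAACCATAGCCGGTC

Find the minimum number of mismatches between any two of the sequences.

Pairwise Hamming distances:
  Ht347 vs Ht322: 3
  Ht347 vs Ht70: 5
  Ht347 vs Ht90: 5
  Ht322 vs Ht70: 7
  Ht322 vs Ht90: 7
  Ht70 vs Ht90: 10
The smallest is 3, between Ht347 and Ht322.

3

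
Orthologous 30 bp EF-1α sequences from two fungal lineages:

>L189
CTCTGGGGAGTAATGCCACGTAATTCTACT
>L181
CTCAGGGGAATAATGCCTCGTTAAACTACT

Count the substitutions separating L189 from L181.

6

The sequences differ at positions 4 (T/A), 10 (G/A), 18 (A/T), 22 (A/T), 24 (T/A), 25 (T/A).
That gives 6 mismatches out of 30 aligned sites, so the Hamming distance is 6.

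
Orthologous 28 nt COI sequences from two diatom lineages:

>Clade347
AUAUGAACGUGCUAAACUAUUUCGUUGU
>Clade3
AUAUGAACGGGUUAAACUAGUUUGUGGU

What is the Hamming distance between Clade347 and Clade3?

The sequences differ at positions 10 (U/G), 12 (C/U), 20 (U/G), 23 (C/U), 26 (U/G).
That gives 5 mismatches out of 28 aligned sites, so the Hamming distance is 5.

5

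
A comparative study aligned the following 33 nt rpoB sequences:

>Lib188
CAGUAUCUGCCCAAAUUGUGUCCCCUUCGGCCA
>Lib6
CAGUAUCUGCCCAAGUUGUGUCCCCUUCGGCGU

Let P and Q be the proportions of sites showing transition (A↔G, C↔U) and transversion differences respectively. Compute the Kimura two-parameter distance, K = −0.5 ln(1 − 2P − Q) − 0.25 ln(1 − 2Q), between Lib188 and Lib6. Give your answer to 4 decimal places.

Mismatches occur at site 15 (A→G, transition), site 32 (C→G, transversion), site 33 (A→U, transversion).
Of the 3 differences, 1 transition and 2 transversions over 33 sites: P = 1/33 = 0.030303, Q = 2/33 = 0.060606.
d = −0.5·ln(0.878788) − 0.25·ln(0.878788) = −0.5·(-0.129212) − 0.25·(-0.129212) = 0.0969.

0.0969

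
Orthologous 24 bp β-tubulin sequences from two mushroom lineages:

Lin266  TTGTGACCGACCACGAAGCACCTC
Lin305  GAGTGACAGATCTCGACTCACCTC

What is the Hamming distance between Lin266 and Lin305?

Mismatches occur at site 1 (T→G), site 2 (T→A), site 8 (C→A), site 11 (C→T), site 13 (A→T), site 17 (A→C), site 18 (G→T).
That gives 7 mismatches out of 24 aligned sites, so the Hamming distance is 7.

7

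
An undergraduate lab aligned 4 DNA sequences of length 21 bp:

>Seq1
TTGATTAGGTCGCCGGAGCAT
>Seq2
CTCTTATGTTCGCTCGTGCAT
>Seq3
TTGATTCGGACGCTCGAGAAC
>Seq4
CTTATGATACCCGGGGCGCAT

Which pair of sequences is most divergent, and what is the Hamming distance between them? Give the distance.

14

Pairwise Hamming distances:
  Seq1 vs Seq2: 9
  Seq1 vs Seq3: 6
  Seq1 vs Seq4: 10
  Seq2 vs Seq3: 10
  Seq2 vs Seq4: 12
  Seq3 vs Seq4: 14
The largest is 14, between Seq3 and Seq4.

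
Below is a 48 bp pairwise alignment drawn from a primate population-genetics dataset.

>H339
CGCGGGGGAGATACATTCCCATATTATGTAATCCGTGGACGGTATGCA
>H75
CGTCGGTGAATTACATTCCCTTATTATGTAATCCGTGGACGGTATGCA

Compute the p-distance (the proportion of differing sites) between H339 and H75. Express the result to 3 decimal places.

The sequences differ at positions 3 (C/T), 4 (G/C), 7 (G/T), 10 (G/A), 11 (A/T), 21 (A/T).
There are 6 differences over 48 sites, so p = 6/48 = 0.125.

0.125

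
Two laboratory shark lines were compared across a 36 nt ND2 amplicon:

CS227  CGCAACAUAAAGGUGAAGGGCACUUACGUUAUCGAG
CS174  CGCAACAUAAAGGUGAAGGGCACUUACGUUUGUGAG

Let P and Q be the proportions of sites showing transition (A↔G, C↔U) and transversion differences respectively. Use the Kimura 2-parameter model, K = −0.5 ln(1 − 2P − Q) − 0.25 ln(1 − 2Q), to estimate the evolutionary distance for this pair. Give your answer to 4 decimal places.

0.0883

The sequences differ at positions 31 (A/U, transversion), 32 (U/G, transversion), 33 (C/U, transition).
Of the 3 differences, 1 transition and 2 transversions over 36 sites: P = 1/36 = 0.027778, Q = 2/36 = 0.055556.
d = −0.5·ln(0.888888) − 0.25·ln(0.888888) = −0.5·(-0.117784) − 0.25·(-0.117784) = 0.0883.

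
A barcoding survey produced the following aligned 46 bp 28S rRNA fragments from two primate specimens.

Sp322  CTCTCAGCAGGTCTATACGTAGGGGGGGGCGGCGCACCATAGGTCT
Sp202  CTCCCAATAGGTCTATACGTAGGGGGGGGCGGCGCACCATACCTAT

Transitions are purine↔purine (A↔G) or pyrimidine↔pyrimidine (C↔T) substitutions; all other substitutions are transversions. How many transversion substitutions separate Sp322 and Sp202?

Mismatches occur at site 4 (T↔C, transition), site 7 (G↔A, transition), site 8 (C↔T, transition), site 42 (G↔C, transversion), site 43 (G↔C, transversion), site 45 (C↔A, transversion).
Of the 6 differences, 3 transitions and 3 transversions, so the answer is 3.

3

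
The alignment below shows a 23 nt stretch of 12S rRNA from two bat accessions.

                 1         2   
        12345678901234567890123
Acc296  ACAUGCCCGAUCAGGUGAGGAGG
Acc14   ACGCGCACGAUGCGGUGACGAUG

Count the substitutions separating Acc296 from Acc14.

7

Mismatches occur at site 3 (A/G), site 4 (U/C), site 7 (C/A), site 12 (C/G), site 13 (A/C), site 19 (G/C), site 22 (G/U).
That gives 7 mismatches out of 23 aligned sites, so the Hamming distance is 7.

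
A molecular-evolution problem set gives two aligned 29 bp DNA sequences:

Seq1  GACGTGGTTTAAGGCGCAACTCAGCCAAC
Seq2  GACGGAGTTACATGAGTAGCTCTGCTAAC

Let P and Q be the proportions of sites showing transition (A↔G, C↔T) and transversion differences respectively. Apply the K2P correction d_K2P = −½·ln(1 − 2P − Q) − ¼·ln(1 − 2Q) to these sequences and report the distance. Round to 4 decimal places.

Differing sites — 5:T/G (Tv); 6:G/A (Ti); 10:T/A (Tv); 11:A/C (Tv); 13:G/T (Tv); 15:C/A (Tv); 17:C/T (Ti); 19:A/G (Ti); 23:A/T (Tv); 26:C/T (Ti).
Of the 10 differences, 4 transitions and 6 transversions over 29 sites: P = 4/29 = 0.137931, Q = 6/29 = 0.206897.
d = −0.5·ln(0.517241) − 0.25·ln(0.586206) = −0.5·(-0.659246) − 0.25·(-0.534084) = 0.4631.

0.4631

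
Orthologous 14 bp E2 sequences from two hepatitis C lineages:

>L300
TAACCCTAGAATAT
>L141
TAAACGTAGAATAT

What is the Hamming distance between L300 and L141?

Mismatches occur at site 4 (C↔A), site 6 (C↔G).
That gives 2 mismatches out of 14 aligned sites, so the Hamming distance is 2.

2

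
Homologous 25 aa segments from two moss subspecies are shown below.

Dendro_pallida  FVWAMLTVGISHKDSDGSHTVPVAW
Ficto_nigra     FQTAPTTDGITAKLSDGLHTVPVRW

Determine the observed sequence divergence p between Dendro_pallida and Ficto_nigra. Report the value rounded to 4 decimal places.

0.4000

Differing sites — 2:V/Q; 3:W/T; 5:M/P; 6:L/T; 8:V/D; 11:S/T; 12:H/A; 14:D/L; 18:S/L; 24:A/R.
There are 10 differences over 25 sites, so p = 10/25 = 0.4000.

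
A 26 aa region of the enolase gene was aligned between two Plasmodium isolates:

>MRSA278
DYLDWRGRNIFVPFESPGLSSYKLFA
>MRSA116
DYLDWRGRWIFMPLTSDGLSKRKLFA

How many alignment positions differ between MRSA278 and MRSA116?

Mismatches occur at site 9 (N→W), site 12 (V→M), site 14 (F→L), site 15 (E→T), site 17 (P→D), site 21 (S→K), site 22 (Y→R).
That gives 7 mismatches out of 26 aligned sites, so the Hamming distance is 7.

7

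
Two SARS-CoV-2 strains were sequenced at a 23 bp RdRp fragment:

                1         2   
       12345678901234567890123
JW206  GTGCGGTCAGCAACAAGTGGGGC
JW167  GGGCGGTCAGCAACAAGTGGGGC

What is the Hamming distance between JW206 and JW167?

1

Differing sites — 2:T/G.
That gives 1 mismatch out of 23 aligned sites, so the Hamming distance is 1.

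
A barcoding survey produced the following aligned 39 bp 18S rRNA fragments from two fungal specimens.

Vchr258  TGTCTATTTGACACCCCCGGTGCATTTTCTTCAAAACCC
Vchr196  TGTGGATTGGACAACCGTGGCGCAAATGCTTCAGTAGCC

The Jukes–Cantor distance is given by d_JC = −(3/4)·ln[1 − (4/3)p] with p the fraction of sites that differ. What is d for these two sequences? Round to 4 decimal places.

The sequences differ at positions 4 (C/G), 5 (T/G), 9 (T/G), 14 (C/A), 17 (C/G), 18 (C/T), 21 (T/C), 25 (T/A), 26 (T/A), 28 (T/G), 34 (A/G), 35 (A/T), 37 (C/G).
p = 13/39 = 0.333333.
d = −0.75 · ln(1 − (4/3)·0.333333) = −0.75 · ln(0.555556) = −0.75 · (-0.587786) = 0.4408.

0.4408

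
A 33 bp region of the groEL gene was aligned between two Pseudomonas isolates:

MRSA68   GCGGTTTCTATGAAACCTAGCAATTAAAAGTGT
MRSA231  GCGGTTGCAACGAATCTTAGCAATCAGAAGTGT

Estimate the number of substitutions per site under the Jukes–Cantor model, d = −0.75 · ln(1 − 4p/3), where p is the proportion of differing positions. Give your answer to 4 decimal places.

0.2493

Mismatches occur at site 7 (T→G), site 9 (T→A), site 11 (T→C), site 15 (A→T), site 17 (C→T), site 25 (T→C), site 27 (A→G).
p = 7/33 = 0.212121.
d = −0.75 · ln(1 − (4/3)·0.212121) = −0.75 · ln(0.717172) = −0.75 · (-0.332440) = 0.2493.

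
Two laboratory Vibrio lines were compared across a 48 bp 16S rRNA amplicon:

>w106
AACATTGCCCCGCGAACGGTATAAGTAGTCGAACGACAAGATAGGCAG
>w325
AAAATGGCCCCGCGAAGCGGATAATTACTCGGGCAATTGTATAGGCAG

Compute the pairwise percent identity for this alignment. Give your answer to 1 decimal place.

70.8%

The sequences differ at positions 3 (C/A), 6 (T/G), 17 (C/G), 18 (G/C), 20 (T/G), 25 (G/T), 28 (G/C), 32 (A/G), 33 (A/G), 35 (G/A), 37 (C/T), 38 (A/T), 39 (A/G), 40 (G/T).
34 of the 48 sites match, so the percent identity is 34/48 × 100 = 70.8%.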